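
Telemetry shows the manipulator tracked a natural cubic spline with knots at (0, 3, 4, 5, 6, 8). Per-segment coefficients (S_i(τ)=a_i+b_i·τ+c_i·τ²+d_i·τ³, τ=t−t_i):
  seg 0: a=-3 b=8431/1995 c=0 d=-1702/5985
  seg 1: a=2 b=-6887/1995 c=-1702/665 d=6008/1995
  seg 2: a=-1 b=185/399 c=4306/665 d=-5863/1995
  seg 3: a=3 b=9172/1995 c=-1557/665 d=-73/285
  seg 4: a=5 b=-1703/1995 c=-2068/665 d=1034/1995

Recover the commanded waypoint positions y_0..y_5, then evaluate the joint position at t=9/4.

y_0=-3 y_1=2 y_2=-1 y_3=3 y_4=5 y_5=-5
S(9/4) = 9939/3040

y_0 = S_0(0) = a_0 = -3
y_1 = S_1(0) = a_1 = 2
y_2 = S_2(0) = a_2 = -1
y_3 = S_3(0) = a_3 = 3
y_4 = S_4(0) = a_4 = 5
y_5 = S_4(2) = -5
t_q=9/4 is in segment 0 (τ=9/4); S_0(τ)=9939/3040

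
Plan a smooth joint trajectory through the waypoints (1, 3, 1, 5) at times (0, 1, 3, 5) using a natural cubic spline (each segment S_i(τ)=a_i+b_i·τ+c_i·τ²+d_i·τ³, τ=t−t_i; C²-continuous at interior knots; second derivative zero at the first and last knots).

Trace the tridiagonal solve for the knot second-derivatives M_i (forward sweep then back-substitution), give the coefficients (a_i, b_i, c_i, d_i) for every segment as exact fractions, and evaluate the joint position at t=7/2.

Δ: Δ0=2, Δ1=-1, Δ2=2
row 1: diag=6, rhs=-18; c'=1/3, d'=-3
row 2: denom=8−2·1/3=22/3; d'=(18−2·-3)/(22/3)=36/11
back: M2=36/11
back: M1=-3−1/3·36/11=-45/11
M: M0=0, M1=-45/11, M2=36/11, M3=0
seg 0: a=1, c=M0/2=0, d=(M1−M0)/(6·1)=-15/22, b=Δ0−h0·(2M0+M1)/6=59/22
seg 1: a=3, c=M1/2=-45/22, d=(M2−M1)/(6·2)=27/44, b=Δ1−h1·(2M1+M2)/6=7/11
seg 2: a=1, c=M2/2=18/11, d=(M3−M2)/(6·2)=-3/11, b=Δ2−h2·(2M2+M3)/6=-2/11
t_q=7/2 → seg 2, τ=1/2; S=1+-2/11·τ+18/11·τ²+-3/11·τ³=113/88

  seg 0: a=1 b=59/22 c=0 d=-15/22
  seg 1: a=3 b=7/11 c=-45/22 d=27/44
  seg 2: a=1 b=-2/11 c=18/11 d=-3/11
S(7/2) = 113/88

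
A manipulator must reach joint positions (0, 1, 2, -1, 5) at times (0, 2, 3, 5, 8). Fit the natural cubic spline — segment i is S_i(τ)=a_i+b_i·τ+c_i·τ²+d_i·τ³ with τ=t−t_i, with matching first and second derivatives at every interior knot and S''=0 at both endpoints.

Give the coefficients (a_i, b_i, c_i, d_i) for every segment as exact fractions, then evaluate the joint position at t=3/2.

  seg 0: a=0 b=43/326 c=0 d=15/163
  seg 1: a=1 b=403/326 c=90/163 d=-257/326
  seg 2: a=2 b=-4/163 c=-591/326 d=701/1304
  seg 3: a=-1 b=-269/326 c=921/652 d=-307/1956
S(3/2) = 663/1304

Δ: Δ0=1/2, Δ1=1, Δ2=-3/2, Δ3=2
row 1: diag=6, rhs=3; c'=1/6, d'=1/2
row 2: denom=6−1·1/6=35/6; d'=(-15−1·1/2)/(35/6)=-93/35
row 3: denom=10−2·12/35=326/35; d'=(21−2·-93/35)/(326/35)=921/326
back: M3=921/326
back: M2=-93/35−12/35·921/326=-591/163
back: M1=1/2−1/6·-591/163=180/163
M: M0=0, M1=180/163, M2=-591/163, M3=921/326, M4=0
seg 0: a=0, c=M0/2=0, d=(M1−M0)/(6·2)=15/163, b=Δ0−h0·(2M0+M1)/6=43/326
seg 1: a=1, c=M1/2=90/163, d=(M2−M1)/(6·1)=-257/326, b=Δ1−h1·(2M1+M2)/6=403/326
seg 2: a=2, c=M2/2=-591/326, d=(M3−M2)/(6·2)=701/1304, b=Δ2−h2·(2M2+M3)/6=-4/163
seg 3: a=-1, c=M3/2=921/652, d=(M4−M3)/(6·3)=-307/1956, b=Δ3−h3·(2M3+M4)/6=-269/326
t_q=3/2 → seg 0, τ=3/2; S=0+43/326·τ+0·τ²+15/163·τ³=663/1304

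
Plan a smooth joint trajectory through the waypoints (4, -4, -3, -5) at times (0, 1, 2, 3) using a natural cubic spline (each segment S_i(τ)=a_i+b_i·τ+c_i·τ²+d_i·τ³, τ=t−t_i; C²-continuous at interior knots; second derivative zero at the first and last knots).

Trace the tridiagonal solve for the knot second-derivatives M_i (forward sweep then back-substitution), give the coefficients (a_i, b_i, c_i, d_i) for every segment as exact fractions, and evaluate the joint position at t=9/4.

  seg 0: a=4 b=-53/5 c=0 d=13/5
  seg 1: a=-4 b=-14/5 c=39/5 d=-4
  seg 2: a=-3 b=4/5 c=-21/5 d=7/5
S(9/4) = -973/320

Δ: Δ0=-8, Δ1=1, Δ2=-2
row 1: diag=4, rhs=54; c'=1/4, d'=27/2
row 2: denom=4−1·1/4=15/4; d'=(-18−1·27/2)/(15/4)=-42/5
back: M2=-42/5
back: M1=27/2−1/4·-42/5=78/5
M: M0=0, M1=78/5, M2=-42/5, M3=0
seg 0: a=4, c=M0/2=0, d=(M1−M0)/(6·1)=13/5, b=Δ0−h0·(2M0+M1)/6=-53/5
seg 1: a=-4, c=M1/2=39/5, d=(M2−M1)/(6·1)=-4, b=Δ1−h1·(2M1+M2)/6=-14/5
seg 2: a=-3, c=M2/2=-21/5, d=(M3−M2)/(6·1)=7/5, b=Δ2−h2·(2M2+M3)/6=4/5
t_q=9/4 → seg 2, τ=1/4; S=-3+4/5·τ+-21/5·τ²+7/5·τ³=-973/320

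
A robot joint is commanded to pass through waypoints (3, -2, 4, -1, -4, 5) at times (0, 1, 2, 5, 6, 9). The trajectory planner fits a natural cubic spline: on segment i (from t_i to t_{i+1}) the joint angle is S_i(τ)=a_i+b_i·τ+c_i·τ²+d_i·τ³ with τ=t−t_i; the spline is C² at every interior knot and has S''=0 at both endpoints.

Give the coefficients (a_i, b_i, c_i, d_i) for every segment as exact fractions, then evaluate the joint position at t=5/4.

  seg 0: a=3 b=-2702/333 c=0 d=1037/333
  seg 1: a=-2 b=409/333 c=1037/111 d=-1522/333
  seg 2: a=4 b=2065/333 c=-485/111 d=1745/2997
  seg 3: a=-1 b=-1430/333 c=290/333 d=47/111
  seg 4: a=-4 b=-427/333 c=713/333 d=-713/2997
S(5/4) = -4193/3552

Δ: Δ0=-5, Δ1=6, Δ2=-5/3, Δ3=-3, Δ4=3
row 1: diag=4, rhs=66; c'=1/4, d'=33/2
row 2: denom=8−1·1/4=31/4; d'=(-46−1·33/2)/(31/4)=-250/31
row 3: denom=8−3·12/31=212/31; d'=(-8−3·-250/31)/(212/31)=251/106
row 4: denom=8−1·31/212=1665/212; d'=(36−1·251/106)/(1665/212)=1426/333
back: M4=1426/333
back: M3=251/106−31/212·1426/333=580/333
back: M2=-250/31−12/31·580/333=-970/111
back: M1=33/2−1/4·-970/111=2074/111
M: M0=0, M1=2074/111, M2=-970/111, M3=580/333, M4=1426/333, M5=0
seg 0: a=3, c=M0/2=0, d=(M1−M0)/(6·1)=1037/333, b=Δ0−h0·(2M0+M1)/6=-2702/333
seg 1: a=-2, c=M1/2=1037/111, d=(M2−M1)/(6·1)=-1522/333, b=Δ1−h1·(2M1+M2)/6=409/333
seg 2: a=4, c=M2/2=-485/111, d=(M3−M2)/(6·3)=1745/2997, b=Δ2−h2·(2M2+M3)/6=2065/333
seg 3: a=-1, c=M3/2=290/333, d=(M4−M3)/(6·1)=47/111, b=Δ3−h3·(2M3+M4)/6=-1430/333
seg 4: a=-4, c=M4/2=713/333, d=(M5−M4)/(6·3)=-713/2997, b=Δ4−h4·(2M4+M5)/6=-427/333
t_q=5/4 → seg 1, τ=1/4; S=-2+409/333·τ+1037/111·τ²+-1522/333·τ³=-4193/3552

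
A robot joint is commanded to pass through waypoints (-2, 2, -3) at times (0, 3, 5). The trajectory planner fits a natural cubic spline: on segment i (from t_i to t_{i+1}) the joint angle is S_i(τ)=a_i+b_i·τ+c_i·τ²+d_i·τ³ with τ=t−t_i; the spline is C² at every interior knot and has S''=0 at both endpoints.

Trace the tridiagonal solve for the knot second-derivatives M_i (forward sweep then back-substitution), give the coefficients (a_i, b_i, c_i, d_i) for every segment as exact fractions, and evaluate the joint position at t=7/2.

Δ: Δ0=4/3, Δ1=-5/2
row 1: diag=10, rhs=-23; c'=1/5, d'=-23/10
back: M1=-23/10
M: M0=0, M1=-23/10, M2=0
seg 0: a=-2, c=M0/2=0, d=(M1−M0)/(6·3)=-23/180, b=Δ0−h0·(2M0+M1)/6=149/60
seg 1: a=2, c=M1/2=-23/20, d=(M2−M1)/(6·2)=23/120, b=Δ1−h1·(2M1+M2)/6=-29/30
t_q=7/2 → seg 1, τ=1/2; S=2+-29/30·τ+-23/20·τ²+23/120·τ³=401/320

  seg 0: a=-2 b=149/60 c=0 d=-23/180
  seg 1: a=2 b=-29/30 c=-23/20 d=23/120
S(7/2) = 401/320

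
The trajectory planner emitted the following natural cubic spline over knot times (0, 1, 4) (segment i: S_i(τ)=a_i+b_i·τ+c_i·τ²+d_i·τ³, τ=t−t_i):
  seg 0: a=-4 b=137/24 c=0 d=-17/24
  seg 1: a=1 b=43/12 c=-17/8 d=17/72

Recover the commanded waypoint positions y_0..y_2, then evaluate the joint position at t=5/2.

y_0 = S_0(0) = a_0 = -4
y_1 = S_1(0) = a_1 = 1
y_2 = S_1(3) = -1
t_q=5/2 is in segment 1 (τ=3/2); S_1(τ)=153/64

y_0=-4 y_1=1 y_2=-1
S(5/2) = 153/64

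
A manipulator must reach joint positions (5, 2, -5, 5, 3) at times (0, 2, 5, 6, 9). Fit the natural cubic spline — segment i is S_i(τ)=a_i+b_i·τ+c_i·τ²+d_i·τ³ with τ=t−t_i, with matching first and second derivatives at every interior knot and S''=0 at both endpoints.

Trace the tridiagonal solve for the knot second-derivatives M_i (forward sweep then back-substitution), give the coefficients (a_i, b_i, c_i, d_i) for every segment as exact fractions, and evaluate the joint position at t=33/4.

Δ: Δ0=-3/2, Δ1=-7/3, Δ2=10, Δ3=-2/3
row 1: diag=10, rhs=-5; c'=3/10, d'=-1/2
row 2: denom=8−3·3/10=71/10; d'=(74−3·-1/2)/(71/10)=755/71
row 3: denom=8−1·10/71=558/71; d'=(-64−1·755/71)/(558/71)=-5299/558
back: M3=-5299/558
back: M2=755/71−10/71·-5299/558=3340/279
back: M1=-1/2−3/10·3340/279=-761/186
M: M0=0, M1=-761/186, M2=3340/279, M3=-5299/558, M4=0
seg 0: a=5, c=M0/2=0, d=(M1−M0)/(6·2)=-761/2232, b=Δ0−h0·(2M0+M1)/6=-38/279
seg 1: a=2, c=M1/2=-761/372, d=(M2−M1)/(6·3)=8963/10044, b=Δ1−h1·(2M1+M2)/6=-2359/558
seg 2: a=-5, c=M2/2=1670/279, d=(M3−M2)/(6·1)=-1331/372, b=Δ2−h2·(2M2+M3)/6=8473/1116
seg 3: a=5, c=M3/2=-5299/1116, d=(M4−M3)/(6·3)=5299/10044, b=Δ3−h3·(2M3+M4)/6=4927/558
t_q=33/4 → seg 3, τ=9/4; S=5+4927/558·τ+-5299/1116·τ²+5299/10044·τ³=54271/7936

  seg 0: a=5 b=-38/279 c=0 d=-761/2232
  seg 1: a=2 b=-2359/558 c=-761/372 d=8963/10044
  seg 2: a=-5 b=8473/1116 c=1670/279 d=-1331/372
  seg 3: a=5 b=4927/558 c=-5299/1116 d=5299/10044
S(33/4) = 54271/7936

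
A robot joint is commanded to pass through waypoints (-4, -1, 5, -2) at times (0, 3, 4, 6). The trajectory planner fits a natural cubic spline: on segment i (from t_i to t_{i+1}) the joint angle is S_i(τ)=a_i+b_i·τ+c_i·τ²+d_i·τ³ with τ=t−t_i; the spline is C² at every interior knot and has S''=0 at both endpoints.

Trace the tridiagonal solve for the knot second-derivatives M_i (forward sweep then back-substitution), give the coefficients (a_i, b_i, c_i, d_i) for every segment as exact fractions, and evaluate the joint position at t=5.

  seg 0: a=-4 b=-143/94 c=0 d=79/282
  seg 1: a=-1 b=284/47 c=237/94 d=-241/94
  seg 2: a=5 b=319/94 c=-243/47 d=81/94
S(5) = 192/47

Δ: Δ0=1, Δ1=6, Δ2=-7/2
row 1: diag=8, rhs=30; c'=1/8, d'=15/4
row 2: denom=6−1·1/8=47/8; d'=(-57−1·15/4)/(47/8)=-486/47
back: M2=-486/47
back: M1=15/4−1/8·-486/47=237/47
M: M0=0, M1=237/47, M2=-486/47, M3=0
seg 0: a=-4, c=M0/2=0, d=(M1−M0)/(6·3)=79/282, b=Δ0−h0·(2M0+M1)/6=-143/94
seg 1: a=-1, c=M1/2=237/94, d=(M2−M1)/(6·1)=-241/94, b=Δ1−h1·(2M1+M2)/6=284/47
seg 2: a=5, c=M2/2=-243/47, d=(M3−M2)/(6·2)=81/94, b=Δ2−h2·(2M2+M3)/6=319/94
t_q=5 → seg 2, τ=1; S=5+319/94·τ+-243/47·τ²+81/94·τ³=192/47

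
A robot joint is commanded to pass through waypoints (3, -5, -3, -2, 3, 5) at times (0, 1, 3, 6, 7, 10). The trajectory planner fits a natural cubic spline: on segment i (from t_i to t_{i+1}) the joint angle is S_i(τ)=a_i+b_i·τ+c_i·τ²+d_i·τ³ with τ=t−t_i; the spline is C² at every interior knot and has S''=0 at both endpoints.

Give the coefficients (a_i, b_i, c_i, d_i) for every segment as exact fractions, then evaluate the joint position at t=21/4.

  seg 0: a=3 b=-7531/774 c=0 d=1339/774
  seg 1: a=-5 b=-1757/387 c=1339/258 d=-1873/1548
  seg 2: a=-3 b=658/387 c=-89/43 d=1874/3483
  seg 3: a=-2 b=1474/387 c=1073/387 d=-68/43
  seg 4: a=3 b=1784/387 c=-763/387 d=763/3483
S(21/4) = -4849/1376

Δ: Δ0=-8, Δ1=1, Δ2=1/3, Δ3=5, Δ4=2/3
row 1: diag=6, rhs=54; c'=1/3, d'=9
row 2: denom=10−2·1/3=28/3; d'=(-4−2·9)/(28/3)=-33/14
row 3: denom=8−3·9/28=197/28; d'=(28−3·-33/14)/(197/28)=982/197
row 4: denom=8−1·28/197=1548/197; d'=(-26−1·982/197)/(1548/197)=-1526/387
back: M4=-1526/387
back: M3=982/197−28/197·-1526/387=2146/387
back: M2=-33/14−9/28·2146/387=-178/43
back: M1=9−1/3·-178/43=1339/129
M: M0=0, M1=1339/129, M2=-178/43, M3=2146/387, M4=-1526/387, M5=0
seg 0: a=3, c=M0/2=0, d=(M1−M0)/(6·1)=1339/774, b=Δ0−h0·(2M0+M1)/6=-7531/774
seg 1: a=-5, c=M1/2=1339/258, d=(M2−M1)/(6·2)=-1873/1548, b=Δ1−h1·(2M1+M2)/6=-1757/387
seg 2: a=-3, c=M2/2=-89/43, d=(M3−M2)/(6·3)=1874/3483, b=Δ2−h2·(2M2+M3)/6=658/387
seg 3: a=-2, c=M3/2=1073/387, d=(M4−M3)/(6·1)=-68/43, b=Δ3−h3·(2M3+M4)/6=1474/387
seg 4: a=3, c=M4/2=-763/387, d=(M5−M4)/(6·3)=763/3483, b=Δ4−h4·(2M4+M5)/6=1784/387
t_q=21/4 → seg 2, τ=9/4; S=-3+658/387·τ+-89/43·τ²+1874/3483·τ³=-4849/1376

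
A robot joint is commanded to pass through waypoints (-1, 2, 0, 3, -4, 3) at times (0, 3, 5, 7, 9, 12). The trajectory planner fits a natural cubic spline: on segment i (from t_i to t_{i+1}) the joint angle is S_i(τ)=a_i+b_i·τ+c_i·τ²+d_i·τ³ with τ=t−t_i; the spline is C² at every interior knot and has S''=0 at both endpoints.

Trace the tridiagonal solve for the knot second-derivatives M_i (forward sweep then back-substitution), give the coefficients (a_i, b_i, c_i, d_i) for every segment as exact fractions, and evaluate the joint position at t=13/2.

  seg 0: a=-1 b=1333/672 c=0 d=-661/6048
  seg 1: a=2 b=-325/336 c=-661/672 d=325/672
  seg 2: a=0 b=101/112 c=1289/672 d=-17/21
  seg 3: a=3 b=-383/336 c=-1975/672 d=197/224
  seg 4: a=-4 b=-787/336 c=1571/672 d=-1571/6048
S(13/2) = 2631/896

Δ: Δ0=1, Δ1=-1, Δ2=3/2, Δ3=-7/2, Δ4=7/3
row 1: diag=10, rhs=-12; c'=1/5, d'=-6/5
row 2: denom=8−2·1/5=38/5; d'=(15−2·-6/5)/(38/5)=87/38
row 3: denom=8−2·5/19=142/19; d'=(-30−2·87/38)/(142/19)=-657/142
row 4: denom=10−2·19/71=672/71; d'=(35−2·-657/142)/(672/71)=1571/336
back: M4=1571/336
back: M3=-657/142−19/71·1571/336=-1975/336
back: M2=87/38−5/19·-1975/336=1289/336
back: M1=-6/5−1/5·1289/336=-661/336
M: M0=0, M1=-661/336, M2=1289/336, M3=-1975/336, M4=1571/336, M5=0
seg 0: a=-1, c=M0/2=0, d=(M1−M0)/(6·3)=-661/6048, b=Δ0−h0·(2M0+M1)/6=1333/672
seg 1: a=2, c=M1/2=-661/672, d=(M2−M1)/(6·2)=325/672, b=Δ1−h1·(2M1+M2)/6=-325/336
seg 2: a=0, c=M2/2=1289/672, d=(M3−M2)/(6·2)=-17/21, b=Δ2−h2·(2M2+M3)/6=101/112
seg 3: a=3, c=M3/2=-1975/672, d=(M4−M3)/(6·2)=197/224, b=Δ3−h3·(2M3+M4)/6=-383/336
seg 4: a=-4, c=M4/2=1571/672, d=(M5−M4)/(6·3)=-1571/6048, b=Δ4−h4·(2M4+M5)/6=-787/336
t_q=13/2 → seg 2, τ=3/2; S=0+101/112·τ+1289/672·τ²+-17/21·τ³=2631/896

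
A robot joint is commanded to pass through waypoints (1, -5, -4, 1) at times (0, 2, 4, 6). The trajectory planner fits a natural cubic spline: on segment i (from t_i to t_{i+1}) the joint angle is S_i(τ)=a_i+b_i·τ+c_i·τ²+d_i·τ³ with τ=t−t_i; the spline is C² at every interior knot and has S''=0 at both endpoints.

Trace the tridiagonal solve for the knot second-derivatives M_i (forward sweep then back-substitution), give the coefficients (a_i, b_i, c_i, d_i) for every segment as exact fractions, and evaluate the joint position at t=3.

Δ: Δ0=-3, Δ1=1/2, Δ2=5/2
row 1: diag=8, rhs=21; c'=1/4, d'=21/8
row 2: denom=8−2·1/4=15/2; d'=(12−2·21/8)/(15/2)=9/10
back: M2=9/10
back: M1=21/8−1/4·9/10=12/5
M: M0=0, M1=12/5, M2=9/10, M3=0
seg 0: a=1, c=M0/2=0, d=(M1−M0)/(6·2)=1/5, b=Δ0−h0·(2M0+M1)/6=-19/5
seg 1: a=-5, c=M1/2=6/5, d=(M2−M1)/(6·2)=-1/8, b=Δ1−h1·(2M1+M2)/6=-7/5
seg 2: a=-4, c=M2/2=9/20, d=(M3−M2)/(6·2)=-3/40, b=Δ2−h2·(2M2+M3)/6=19/10
t_q=3 → seg 1, τ=1; S=-5+-7/5·τ+6/5·τ²+-1/8·τ³=-213/40

  seg 0: a=1 b=-19/5 c=0 d=1/5
  seg 1: a=-5 b=-7/5 c=6/5 d=-1/8
  seg 2: a=-4 b=19/10 c=9/20 d=-3/40
S(3) = -213/40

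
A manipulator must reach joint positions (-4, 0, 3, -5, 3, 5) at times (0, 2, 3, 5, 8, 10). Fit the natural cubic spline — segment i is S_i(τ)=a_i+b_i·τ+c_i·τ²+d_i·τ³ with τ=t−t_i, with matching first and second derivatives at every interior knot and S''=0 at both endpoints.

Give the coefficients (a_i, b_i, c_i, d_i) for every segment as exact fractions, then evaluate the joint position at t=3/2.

  seg 0: a=-4 b=9952/8835 c=0 d=3859/17670
  seg 1: a=0 b=33106/8835 c=3859/2945 d=-18178/8835
  seg 2: a=3 b=1726/8835 c=-14319/2945 d=12212/8835
  seg 3: a=-5 b=-23558/8835 c=2021/589 d=-14609/26505
  seg 4: a=3 b=26851/8835 c=-4504/2945 d=2252/8835
S(3/2) = -74133/47120

Δ: Δ0=2, Δ1=3, Δ2=-4, Δ3=8/3, Δ4=1
row 1: diag=6, rhs=6; c'=1/6, d'=1
row 2: denom=6−1·1/6=35/6; d'=(-42−1·1)/(35/6)=-258/35
row 3: denom=10−2·12/35=326/35; d'=(40−2·-258/35)/(326/35)=958/163
row 4: denom=10−3·105/326=2945/326; d'=(-10−3·958/163)/(2945/326)=-9008/2945
back: M4=-9008/2945
back: M3=958/163−105/326·-9008/2945=4042/589
back: M2=-258/35−12/35·4042/589=-28638/2945
back: M1=1−1/6·-28638/2945=7718/2945
M: M0=0, M1=7718/2945, M2=-28638/2945, M3=4042/589, M4=-9008/2945, M5=0
seg 0: a=-4, c=M0/2=0, d=(M1−M0)/(6·2)=3859/17670, b=Δ0−h0·(2M0+M1)/6=9952/8835
seg 1: a=0, c=M1/2=3859/2945, d=(M2−M1)/(6·1)=-18178/8835, b=Δ1−h1·(2M1+M2)/6=33106/8835
seg 2: a=3, c=M2/2=-14319/2945, d=(M3−M2)/(6·2)=12212/8835, b=Δ2−h2·(2M2+M3)/6=1726/8835
seg 3: a=-5, c=M3/2=2021/589, d=(M4−M3)/(6·3)=-14609/26505, b=Δ3−h3·(2M3+M4)/6=-23558/8835
seg 4: a=3, c=M4/2=-4504/2945, d=(M5−M4)/(6·2)=2252/8835, b=Δ4−h4·(2M4+M5)/6=26851/8835
t_q=3/2 → seg 0, τ=3/2; S=-4+9952/8835·τ+0·τ²+3859/17670·τ³=-74133/47120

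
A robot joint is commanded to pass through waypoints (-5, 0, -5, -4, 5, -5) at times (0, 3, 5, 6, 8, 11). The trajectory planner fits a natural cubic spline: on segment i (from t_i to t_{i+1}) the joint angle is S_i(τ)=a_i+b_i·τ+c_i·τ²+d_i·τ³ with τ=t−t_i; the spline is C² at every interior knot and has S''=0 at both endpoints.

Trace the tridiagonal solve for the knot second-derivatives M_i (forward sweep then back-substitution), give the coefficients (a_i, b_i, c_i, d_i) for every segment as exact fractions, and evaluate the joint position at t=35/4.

  seg 0: a=-5 b=10007/3036 c=0 d=-1649/9108
  seg 1: a=0 b=-2417/1518 c=-1649/1012 d=3569/6072
  seg 2: a=-5 b=-802/759 c=480/253 d=11/69
  seg 3: a=-4 b=2441/759 c=601/253 d=-5263/6072
  seg 4: a=5 b=3517/1518 c=-2859/1012 d=953/3036
S(35/4) = 342037/64768

Δ: Δ0=5/3, Δ1=-5/2, Δ2=1, Δ3=9/2, Δ4=-10/3
row 1: diag=10, rhs=-25; c'=1/5, d'=-5/2
row 2: denom=6−2·1/5=28/5; d'=(21−2·-5/2)/(28/5)=65/14
row 3: denom=6−1·5/28=163/28; d'=(21−1·65/14)/(163/28)=458/163
row 4: denom=10−2·56/163=1518/163; d'=(-47−2·458/163)/(1518/163)=-2859/506
back: M4=-2859/506
back: M3=458/163−56/163·-2859/506=1202/253
back: M2=65/14−5/28·1202/253=960/253
back: M1=-5/2−1/5·960/253=-1649/506
M: M0=0, M1=-1649/506, M2=960/253, M3=1202/253, M4=-2859/506, M5=0
seg 0: a=-5, c=M0/2=0, d=(M1−M0)/(6·3)=-1649/9108, b=Δ0−h0·(2M0+M1)/6=10007/3036
seg 1: a=0, c=M1/2=-1649/1012, d=(M2−M1)/(6·2)=3569/6072, b=Δ1−h1·(2M1+M2)/6=-2417/1518
seg 2: a=-5, c=M2/2=480/253, d=(M3−M2)/(6·1)=11/69, b=Δ2−h2·(2M2+M3)/6=-802/759
seg 3: a=-4, c=M3/2=601/253, d=(M4−M3)/(6·2)=-5263/6072, b=Δ3−h3·(2M3+M4)/6=2441/759
seg 4: a=5, c=M4/2=-2859/1012, d=(M5−M4)/(6·3)=953/3036, b=Δ4−h4·(2M4+M5)/6=3517/1518
t_q=35/4 → seg 4, τ=3/4; S=5+3517/1518·τ+-2859/1012·τ²+953/3036·τ³=342037/64768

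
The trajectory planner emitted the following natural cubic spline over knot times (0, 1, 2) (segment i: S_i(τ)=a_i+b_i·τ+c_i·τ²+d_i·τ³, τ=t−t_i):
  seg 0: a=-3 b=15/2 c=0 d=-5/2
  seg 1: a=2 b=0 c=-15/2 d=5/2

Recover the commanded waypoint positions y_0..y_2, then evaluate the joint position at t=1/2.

y_0 = S_0(0) = a_0 = -3
y_1 = S_1(0) = a_1 = 2
y_2 = S_1(1) = -3
t_q=1/2 is in segment 0 (τ=1/2); S_0(τ)=7/16

y_0=-3 y_1=2 y_2=-3
S(1/2) = 7/16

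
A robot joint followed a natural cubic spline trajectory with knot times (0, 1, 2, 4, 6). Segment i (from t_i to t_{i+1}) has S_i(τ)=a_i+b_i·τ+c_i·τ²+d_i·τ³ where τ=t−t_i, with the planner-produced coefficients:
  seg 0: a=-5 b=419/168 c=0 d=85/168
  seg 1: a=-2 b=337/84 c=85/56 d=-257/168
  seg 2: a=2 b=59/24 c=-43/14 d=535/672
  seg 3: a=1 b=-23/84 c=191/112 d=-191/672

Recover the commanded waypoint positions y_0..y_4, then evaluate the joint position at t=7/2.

y_0=-5 y_1=-2 y_2=2 y_3=1 y_4=5
S(7/2) = 2623/1792

y_0 = S_0(0) = a_0 = -5
y_1 = S_1(0) = a_1 = -2
y_2 = S_2(0) = a_2 = 2
y_3 = S_3(0) = a_3 = 1
y_4 = S_3(2) = 5
t_q=7/2 is in segment 2 (τ=3/2); S_2(τ)=2623/1792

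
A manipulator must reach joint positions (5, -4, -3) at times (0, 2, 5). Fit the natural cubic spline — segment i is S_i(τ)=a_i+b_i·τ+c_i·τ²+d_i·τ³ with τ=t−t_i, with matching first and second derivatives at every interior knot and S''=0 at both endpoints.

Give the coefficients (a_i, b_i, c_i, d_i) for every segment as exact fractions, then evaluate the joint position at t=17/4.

Δ: Δ0=-9/2, Δ1=1/3
row 1: diag=10, rhs=29; c'=3/10, d'=29/10
back: M1=29/10
M: M0=0, M1=29/10, M2=0
seg 0: a=5, c=M0/2=0, d=(M1−M0)/(6·2)=29/120, b=Δ0−h0·(2M0+M1)/6=-82/15
seg 1: a=-4, c=M1/2=29/20, d=(M2−M1)/(6·3)=-29/180, b=Δ1−h1·(2M1+M2)/6=-77/30
t_q=17/4 → seg 1, τ=9/4; S=-4+-77/30·τ+29/20·τ²+-29/180·τ³=-1093/256

  seg 0: a=5 b=-82/15 c=0 d=29/120
  seg 1: a=-4 b=-77/30 c=29/20 d=-29/180
S(17/4) = -1093/256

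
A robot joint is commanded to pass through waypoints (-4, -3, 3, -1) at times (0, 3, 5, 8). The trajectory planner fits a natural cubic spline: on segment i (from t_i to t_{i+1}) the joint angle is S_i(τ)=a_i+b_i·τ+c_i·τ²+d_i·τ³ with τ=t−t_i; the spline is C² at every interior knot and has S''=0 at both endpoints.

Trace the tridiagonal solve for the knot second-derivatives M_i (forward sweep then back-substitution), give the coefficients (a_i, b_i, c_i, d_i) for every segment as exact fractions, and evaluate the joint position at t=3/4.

  seg 0: a=-4 b=-37/48 c=0 d=53/432
  seg 1: a=-3 b=61/24 c=53/48 d=-7/16
  seg 2: a=3 b=41/24 c=-73/48 d=73/432
S(3/4) = -4635/1024

Δ: Δ0=1/3, Δ1=3, Δ2=-4/3
row 1: diag=10, rhs=16; c'=1/5, d'=8/5
row 2: denom=10−2·1/5=48/5; d'=(-26−2·8/5)/(48/5)=-73/24
back: M2=-73/24
back: M1=8/5−1/5·-73/24=53/24
M: M0=0, M1=53/24, M2=-73/24, M3=0
seg 0: a=-4, c=M0/2=0, d=(M1−M0)/(6·3)=53/432, b=Δ0−h0·(2M0+M1)/6=-37/48
seg 1: a=-3, c=M1/2=53/48, d=(M2−M1)/(6·2)=-7/16, b=Δ1−h1·(2M1+M2)/6=61/24
seg 2: a=3, c=M2/2=-73/48, d=(M3−M2)/(6·3)=73/432, b=Δ2−h2·(2M2+M3)/6=41/24
t_q=3/4 → seg 0, τ=3/4; S=-4+-37/48·τ+0·τ²+53/432·τ³=-4635/1024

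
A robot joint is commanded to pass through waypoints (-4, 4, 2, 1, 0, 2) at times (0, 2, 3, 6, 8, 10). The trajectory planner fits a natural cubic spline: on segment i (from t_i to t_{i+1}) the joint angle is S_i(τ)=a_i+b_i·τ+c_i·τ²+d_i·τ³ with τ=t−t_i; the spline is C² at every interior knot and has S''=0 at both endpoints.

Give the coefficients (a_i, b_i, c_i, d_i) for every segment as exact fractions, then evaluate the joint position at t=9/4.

Δ: Δ0=4, Δ1=-2, Δ2=-1/3, Δ3=-1/2, Δ4=1
row 1: diag=6, rhs=-36; c'=1/6, d'=-6
row 2: denom=8−1·1/6=47/6; d'=(10−1·-6)/(47/6)=96/47
row 3: denom=10−3·18/47=416/47; d'=(-1−3·96/47)/(416/47)=-335/416
row 4: denom=8−2·47/208=785/104; d'=(9−2·-335/416)/(785/104)=2207/1570
back: M4=2207/1570
back: M3=-335/416−47/208·2207/1570=-1763/1570
back: M2=96/47−18/47·-1763/1570=1941/785
back: M1=-6−1/6·1941/785=-10067/1570
M: M0=0, M1=-10067/1570, M2=1941/785, M3=-1763/1570, M4=2207/1570, M5=0
seg 0: a=-4, c=M0/2=0, d=(M1−M0)/(6·2)=-10067/18840, b=Δ0−h0·(2M0+M1)/6=28907/4710
seg 1: a=4, c=M1/2=-10067/3140, d=(M2−M1)/(6·1)=13949/9420, b=Δ1−h1·(2M1+M2)/6=-647/2355
seg 2: a=2, c=M2/2=1941/1570, d=(M3−M2)/(6·3)=-1129/5652, b=Δ2−h2·(2M2+M3)/6=-21143/9420
seg 3: a=1, c=M3/2=-1763/3140, d=(M4−M3)/(6·2)=397/1884, b=Δ3−h3·(2M3+M4)/6=-518/2355
seg 4: a=0, c=M4/2=2207/3140, d=(M5−M4)/(6·2)=-2207/18840, b=Δ4−h4·(2M4+M5)/6=148/2355
t_q=9/4 → seg 1, τ=1/4; S=4+-647/2355·τ+-10067/3140·τ²+13949/9420·τ³=754419/200960

  seg 0: a=-4 b=28907/4710 c=0 d=-10067/18840
  seg 1: a=4 b=-647/2355 c=-10067/3140 d=13949/9420
  seg 2: a=2 b=-21143/9420 c=1941/1570 d=-1129/5652
  seg 3: a=1 b=-518/2355 c=-1763/3140 d=397/1884
  seg 4: a=0 b=148/2355 c=2207/3140 d=-2207/18840
S(9/4) = 754419/200960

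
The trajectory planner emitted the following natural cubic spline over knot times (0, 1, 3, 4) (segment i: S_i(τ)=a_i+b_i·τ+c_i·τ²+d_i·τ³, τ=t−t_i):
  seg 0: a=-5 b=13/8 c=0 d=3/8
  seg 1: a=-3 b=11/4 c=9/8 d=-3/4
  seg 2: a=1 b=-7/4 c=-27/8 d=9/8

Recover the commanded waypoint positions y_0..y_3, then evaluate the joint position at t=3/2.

y_0 = S_0(0) = a_0 = -5
y_1 = S_1(0) = a_1 = -3
y_2 = S_2(0) = a_2 = 1
y_3 = S_2(1) = -3
t_q=3/2 is in segment 1 (τ=1/2); S_1(τ)=-23/16

y_0=-5 y_1=-3 y_2=1 y_3=-3
S(3/2) = -23/16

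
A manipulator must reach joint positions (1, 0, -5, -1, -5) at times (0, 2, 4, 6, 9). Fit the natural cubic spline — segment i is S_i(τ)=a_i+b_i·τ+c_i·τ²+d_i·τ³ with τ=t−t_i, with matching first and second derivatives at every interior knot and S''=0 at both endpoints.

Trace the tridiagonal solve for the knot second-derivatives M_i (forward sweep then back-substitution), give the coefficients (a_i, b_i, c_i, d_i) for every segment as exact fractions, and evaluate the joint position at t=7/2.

Δ: Δ0=-1/2, Δ1=-5/2, Δ2=2, Δ3=-4/3
row 1: diag=8, rhs=-12; c'=1/4, d'=-3/2
row 2: denom=8−2·1/4=15/2; d'=(27−2·-3/2)/(15/2)=4
row 3: denom=10−2·4/15=142/15; d'=(-20−2·4)/(142/15)=-210/71
back: M3=-210/71
back: M2=4−4/15·-210/71=340/71
back: M1=-3/2−1/4·340/71=-383/142
M: M0=0, M1=-383/142, M2=340/71, M3=-210/71, M4=0
seg 0: a=1, c=M0/2=0, d=(M1−M0)/(6·2)=-383/1704, b=Δ0−h0·(2M0+M1)/6=85/213
seg 1: a=0, c=M1/2=-383/284, d=(M2−M1)/(6·2)=1063/1704, b=Δ1−h1·(2M1+M2)/6=-979/426
seg 2: a=-5, c=M2/2=170/71, d=(M3−M2)/(6·2)=-275/426, b=Δ2−h2·(2M2+M3)/6=-44/213
seg 3: a=-1, c=M3/2=-105/71, d=(M4−M3)/(6·3)=35/213, b=Δ3−h3·(2M3+M4)/6=346/213
t_q=7/2 → seg 1, τ=3/2; S=0+-979/426·τ+-383/284·τ²+1063/1704·τ³=-19885/4544

  seg 0: a=1 b=85/213 c=0 d=-383/1704
  seg 1: a=0 b=-979/426 c=-383/284 d=1063/1704
  seg 2: a=-5 b=-44/213 c=170/71 d=-275/426
  seg 3: a=-1 b=346/213 c=-105/71 d=35/213
S(7/2) = -19885/4544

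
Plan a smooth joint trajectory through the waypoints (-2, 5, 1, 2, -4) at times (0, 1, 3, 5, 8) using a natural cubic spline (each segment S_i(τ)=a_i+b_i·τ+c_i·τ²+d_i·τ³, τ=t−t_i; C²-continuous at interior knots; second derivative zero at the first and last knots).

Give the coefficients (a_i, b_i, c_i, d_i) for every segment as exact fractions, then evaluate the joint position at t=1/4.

Δ: Δ0=7, Δ1=-2, Δ2=1/2, Δ3=-2
row 1: diag=6, rhs=-54; c'=1/3, d'=-9
row 2: denom=8−2·1/3=22/3; d'=(15−2·-9)/(22/3)=9/2
row 3: denom=10−2·3/11=104/11; d'=(-15−2·9/2)/(104/11)=-33/13
back: M3=-33/13
back: M2=9/2−3/11·-33/13=135/26
back: M1=-9−1/3·135/26=-279/26
M: M0=0, M1=-279/26, M2=135/26, M3=-33/13, M4=0
seg 0: a=-2, c=M0/2=0, d=(M1−M0)/(6·1)=-93/52, b=Δ0−h0·(2M0+M1)/6=457/52
seg 1: a=5, c=M1/2=-279/52, d=(M2−M1)/(6·2)=69/52, b=Δ1−h1·(2M1+M2)/6=89/26
seg 2: a=1, c=M2/2=135/52, d=(M3−M2)/(6·2)=-67/104, b=Δ2−h2·(2M2+M3)/6=-55/26
seg 3: a=2, c=M3/2=-33/26, d=(M4−M3)/(6·3)=11/78, b=Δ3−h3·(2M3+M4)/6=7/13
t_q=1/4 → seg 0, τ=1/4; S=-2+457/52·τ+0·τ²+-93/52·τ³=563/3328

  seg 0: a=-2 b=457/52 c=0 d=-93/52
  seg 1: a=5 b=89/26 c=-279/52 d=69/52
  seg 2: a=1 b=-55/26 c=135/52 d=-67/104
  seg 3: a=2 b=7/13 c=-33/26 d=11/78
S(1/4) = 563/3328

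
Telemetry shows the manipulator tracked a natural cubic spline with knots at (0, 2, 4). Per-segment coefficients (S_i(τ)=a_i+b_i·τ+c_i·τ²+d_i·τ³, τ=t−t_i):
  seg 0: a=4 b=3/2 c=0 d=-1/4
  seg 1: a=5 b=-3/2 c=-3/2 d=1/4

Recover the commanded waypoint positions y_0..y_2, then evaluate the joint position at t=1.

y_0=4 y_1=5 y_2=-2
S(1) = 21/4

y_0 = S_0(0) = a_0 = 4
y_1 = S_1(0) = a_1 = 5
y_2 = S_1(2) = -2
t_q=1 is in segment 0 (τ=1); S_0(τ)=21/4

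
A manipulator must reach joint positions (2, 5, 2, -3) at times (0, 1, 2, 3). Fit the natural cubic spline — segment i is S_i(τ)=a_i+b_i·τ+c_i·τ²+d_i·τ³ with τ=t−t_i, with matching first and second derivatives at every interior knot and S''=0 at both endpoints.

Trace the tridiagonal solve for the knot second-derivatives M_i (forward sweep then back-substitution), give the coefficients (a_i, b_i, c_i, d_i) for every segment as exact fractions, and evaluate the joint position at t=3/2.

  seg 0: a=2 b=67/15 c=0 d=-22/15
  seg 1: a=5 b=1/15 c=-22/5 d=4/3
  seg 2: a=2 b=-71/15 c=-2/5 d=2/15
S(3/2) = 41/10

Δ: Δ0=3, Δ1=-3, Δ2=-5
row 1: diag=4, rhs=-36; c'=1/4, d'=-9
row 2: denom=4−1·1/4=15/4; d'=(-12−1·-9)/(15/4)=-4/5
back: M2=-4/5
back: M1=-9−1/4·-4/5=-44/5
M: M0=0, M1=-44/5, M2=-4/5, M3=0
seg 0: a=2, c=M0/2=0, d=(M1−M0)/(6·1)=-22/15, b=Δ0−h0·(2M0+M1)/6=67/15
seg 1: a=5, c=M1/2=-22/5, d=(M2−M1)/(6·1)=4/3, b=Δ1−h1·(2M1+M2)/6=1/15
seg 2: a=2, c=M2/2=-2/5, d=(M3−M2)/(6·1)=2/15, b=Δ2−h2·(2M2+M3)/6=-71/15
t_q=3/2 → seg 1, τ=1/2; S=5+1/15·τ+-22/5·τ²+4/3·τ³=41/10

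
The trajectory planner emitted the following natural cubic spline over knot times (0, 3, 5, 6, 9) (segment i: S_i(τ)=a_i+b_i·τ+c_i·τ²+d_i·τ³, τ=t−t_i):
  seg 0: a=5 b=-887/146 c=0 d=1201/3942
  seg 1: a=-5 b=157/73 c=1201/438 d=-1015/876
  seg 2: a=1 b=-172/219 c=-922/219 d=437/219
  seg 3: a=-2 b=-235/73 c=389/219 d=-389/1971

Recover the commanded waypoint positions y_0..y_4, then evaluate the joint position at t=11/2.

y_0=5 y_1=-5 y_2=1 y_3=-2 y_4=-1
S(11/2) = -343/1752

y_0 = S_0(0) = a_0 = 5
y_1 = S_1(0) = a_1 = -5
y_2 = S_2(0) = a_2 = 1
y_3 = S_3(0) = a_3 = -2
y_4 = S_3(3) = -1
t_q=11/2 is in segment 2 (τ=1/2); S_2(τ)=-343/1752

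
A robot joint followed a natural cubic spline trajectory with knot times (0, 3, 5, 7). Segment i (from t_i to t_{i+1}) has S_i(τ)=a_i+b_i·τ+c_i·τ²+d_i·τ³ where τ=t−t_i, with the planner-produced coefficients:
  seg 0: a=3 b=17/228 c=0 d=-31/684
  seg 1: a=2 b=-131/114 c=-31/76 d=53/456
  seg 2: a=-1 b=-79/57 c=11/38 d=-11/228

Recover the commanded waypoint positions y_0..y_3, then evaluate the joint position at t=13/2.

y_0=3 y_1=2 y_2=-1 y_3=-3
S(13/2) = -1575/608

y_0 = S_0(0) = a_0 = 3
y_1 = S_1(0) = a_1 = 2
y_2 = S_2(0) = a_2 = -1
y_3 = S_2(2) = -3
t_q=13/2 is in segment 2 (τ=3/2); S_2(τ)=-1575/608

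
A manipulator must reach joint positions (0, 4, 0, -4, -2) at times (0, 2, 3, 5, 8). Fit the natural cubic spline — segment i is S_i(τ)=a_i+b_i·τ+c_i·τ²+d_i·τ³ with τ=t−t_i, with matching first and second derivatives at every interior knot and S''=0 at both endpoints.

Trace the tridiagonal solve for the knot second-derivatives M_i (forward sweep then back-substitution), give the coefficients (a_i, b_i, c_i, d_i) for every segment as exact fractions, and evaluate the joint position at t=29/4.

Δ: Δ0=2, Δ1=-4, Δ2=-2, Δ3=2/3
row 1: diag=6, rhs=-36; c'=1/6, d'=-6
row 2: denom=6−1·1/6=35/6; d'=(12−1·-6)/(35/6)=108/35
row 3: denom=10−2·12/35=326/35; d'=(16−2·108/35)/(326/35)=172/163
back: M3=172/163
back: M2=108/35−12/35·172/163=444/163
back: M1=-6−1/6·444/163=-1052/163
M: M0=0, M1=-1052/163, M2=444/163, M3=172/163, M4=0
seg 0: a=0, c=M0/2=0, d=(M1−M0)/(6·2)=-263/489, b=Δ0−h0·(2M0+M1)/6=2030/489
seg 1: a=4, c=M1/2=-526/163, d=(M2−M1)/(6·1)=748/489, b=Δ1−h1·(2M1+M2)/6=-1126/489
seg 2: a=0, c=M2/2=222/163, d=(M3−M2)/(6·2)=-68/489, b=Δ2−h2·(2M2+M3)/6=-2038/489
seg 3: a=-4, c=M3/2=86/163, d=(M4−M3)/(6·3)=-86/1467, b=Δ3−h3·(2M3+M4)/6=-190/489
t_q=29/4 → seg 3, τ=9/4; S=-4+-190/489·τ+86/163·τ²+-86/1467·τ³=-14975/5216

  seg 0: a=0 b=2030/489 c=0 d=-263/489
  seg 1: a=4 b=-1126/489 c=-526/163 d=748/489
  seg 2: a=0 b=-2038/489 c=222/163 d=-68/489
  seg 3: a=-4 b=-190/489 c=86/163 d=-86/1467
S(29/4) = -14975/5216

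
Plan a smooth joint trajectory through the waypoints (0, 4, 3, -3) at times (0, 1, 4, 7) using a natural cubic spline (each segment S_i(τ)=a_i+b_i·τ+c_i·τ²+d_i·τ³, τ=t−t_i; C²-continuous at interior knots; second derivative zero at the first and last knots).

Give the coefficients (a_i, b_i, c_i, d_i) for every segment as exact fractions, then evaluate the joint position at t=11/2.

  seg 0: a=0 b=395/87 c=0 d=-47/87
  seg 1: a=4 b=254/87 c=-47/29 d=140/783
  seg 2: a=3 b=-172/87 c=-1/87 d=1/783
S(11/2) = 3/232

Δ: Δ0=4, Δ1=-1/3, Δ2=-2
row 1: diag=8, rhs=-26; c'=3/8, d'=-13/4
row 2: denom=12−3·3/8=87/8; d'=(-10−3·-13/4)/(87/8)=-2/87
back: M2=-2/87
back: M1=-13/4−3/8·-2/87=-94/29
M: M0=0, M1=-94/29, M2=-2/87, M3=0
seg 0: a=0, c=M0/2=0, d=(M1−M0)/(6·1)=-47/87, b=Δ0−h0·(2M0+M1)/6=395/87
seg 1: a=4, c=M1/2=-47/29, d=(M2−M1)/(6·3)=140/783, b=Δ1−h1·(2M1+M2)/6=254/87
seg 2: a=3, c=M2/2=-1/87, d=(M3−M2)/(6·3)=1/783, b=Δ2−h2·(2M2+M3)/6=-172/87
t_q=11/2 → seg 2, τ=3/2; S=3+-172/87·τ+-1/87·τ²+1/783·τ³=3/232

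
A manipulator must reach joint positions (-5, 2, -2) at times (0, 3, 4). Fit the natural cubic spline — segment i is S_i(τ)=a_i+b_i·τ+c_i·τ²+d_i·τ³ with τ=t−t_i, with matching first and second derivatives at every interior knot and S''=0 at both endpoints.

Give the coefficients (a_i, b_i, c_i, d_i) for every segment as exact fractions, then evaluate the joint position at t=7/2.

Δ: Δ0=7/3, Δ1=-4
row 1: diag=8, rhs=-38; c'=1/8, d'=-19/4
back: M1=-19/4
M: M0=0, M1=-19/4, M2=0
seg 0: a=-5, c=M0/2=0, d=(M1−M0)/(6·3)=-19/72, b=Δ0−h0·(2M0+M1)/6=113/24
seg 1: a=2, c=M1/2=-19/8, d=(M2−M1)/(6·1)=19/24, b=Δ1−h1·(2M1+M2)/6=-29/12
t_q=7/2 → seg 1, τ=1/2; S=2+-29/12·τ+-19/8·τ²+19/24·τ³=19/64

  seg 0: a=-5 b=113/24 c=0 d=-19/72
  seg 1: a=2 b=-29/12 c=-19/8 d=19/24
S(7/2) = 19/64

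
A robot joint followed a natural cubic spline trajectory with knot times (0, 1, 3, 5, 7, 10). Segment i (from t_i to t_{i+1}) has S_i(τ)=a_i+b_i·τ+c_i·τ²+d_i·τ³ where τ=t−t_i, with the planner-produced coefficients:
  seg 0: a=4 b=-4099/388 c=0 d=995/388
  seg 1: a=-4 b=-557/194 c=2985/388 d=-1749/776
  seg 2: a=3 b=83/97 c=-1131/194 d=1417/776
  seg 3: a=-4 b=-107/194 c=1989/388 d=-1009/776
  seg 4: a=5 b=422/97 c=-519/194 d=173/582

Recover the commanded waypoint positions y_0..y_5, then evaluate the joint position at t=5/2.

y_0 = S_0(0) = a_0 = 4
y_1 = S_1(0) = a_1 = -4
y_2 = S_2(0) = a_2 = 3
y_3 = S_3(0) = a_3 = -4
y_4 = S_4(0) = a_4 = 5
y_5 = S_4(3) = 2
t_q=5/2 is in segment 1 (τ=3/2); S_1(τ)=8669/6208

y_0=4 y_1=-4 y_2=3 y_3=-4 y_4=5 y_5=2
S(5/2) = 8669/6208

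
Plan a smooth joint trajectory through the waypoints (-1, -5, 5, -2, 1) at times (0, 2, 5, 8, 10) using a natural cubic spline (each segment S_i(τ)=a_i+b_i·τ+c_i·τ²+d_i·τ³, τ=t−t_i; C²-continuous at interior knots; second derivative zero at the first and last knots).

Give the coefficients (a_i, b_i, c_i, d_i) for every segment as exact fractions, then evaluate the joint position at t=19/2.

  seg 0: a=-1 b=-1211/340 c=0 d=531/1360
  seg 1: a=-5 b=191/170 c=1593/680 d=-9829/18360
  seg 2: a=5 b=29/40 c=-505/204 d=8911/18360
  seg 3: a=-2 b=-87/85 c=1287/680 d=-429/1360
S(19/2) = -743/2176

Δ: Δ0=-2, Δ1=10/3, Δ2=-7/3, Δ3=3/2
row 1: diag=10, rhs=32; c'=3/10, d'=16/5
row 2: denom=12−3·3/10=111/10; d'=(-34−3·16/5)/(111/10)=-436/111
row 3: denom=10−3·10/37=340/37; d'=(23−3·-436/111)/(340/37)=1287/340
back: M3=1287/340
back: M2=-436/111−10/37·1287/340=-505/102
back: M1=16/5−3/10·-505/102=1593/340
M: M0=0, M1=1593/340, M2=-505/102, M3=1287/340, M4=0
seg 0: a=-1, c=M0/2=0, d=(M1−M0)/(6·2)=531/1360, b=Δ0−h0·(2M0+M1)/6=-1211/340
seg 1: a=-5, c=M1/2=1593/680, d=(M2−M1)/(6·3)=-9829/18360, b=Δ1−h1·(2M1+M2)/6=191/170
seg 2: a=5, c=M2/2=-505/204, d=(M3−M2)/(6·3)=8911/18360, b=Δ2−h2·(2M2+M3)/6=29/40
seg 3: a=-2, c=M3/2=1287/680, d=(M4−M3)/(6·2)=-429/1360, b=Δ3−h3·(2M3+M4)/6=-87/85
t_q=19/2 → seg 3, τ=3/2; S=-2+-87/85·τ+1287/680·τ²+-429/1360·τ³=-743/2176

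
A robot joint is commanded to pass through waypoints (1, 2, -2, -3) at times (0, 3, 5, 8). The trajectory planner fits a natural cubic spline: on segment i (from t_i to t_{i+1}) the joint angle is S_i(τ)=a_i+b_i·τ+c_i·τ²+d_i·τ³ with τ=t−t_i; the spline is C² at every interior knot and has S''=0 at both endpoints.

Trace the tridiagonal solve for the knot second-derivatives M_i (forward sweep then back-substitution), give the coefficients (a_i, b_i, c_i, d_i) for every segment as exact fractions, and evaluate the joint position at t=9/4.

  seg 0: a=1 b=7/6 c=0 d=-5/54
  seg 1: a=2 b=-4/3 c=-5/6 d=1/4
  seg 2: a=-2 b=-5/3 c=2/3 d=-2/27
S(9/4) = 329/128

Δ: Δ0=1/3, Δ1=-2, Δ2=-1/3
row 1: diag=10, rhs=-14; c'=1/5, d'=-7/5
row 2: denom=10−2·1/5=48/5; d'=(10−2·-7/5)/(48/5)=4/3
back: M2=4/3
back: M1=-7/5−1/5·4/3=-5/3
M: M0=0, M1=-5/3, M2=4/3, M3=0
seg 0: a=1, c=M0/2=0, d=(M1−M0)/(6·3)=-5/54, b=Δ0−h0·(2M0+M1)/6=7/6
seg 1: a=2, c=M1/2=-5/6, d=(M2−M1)/(6·2)=1/4, b=Δ1−h1·(2M1+M2)/6=-4/3
seg 2: a=-2, c=M2/2=2/3, d=(M3−M2)/(6·3)=-2/27, b=Δ2−h2·(2M2+M3)/6=-5/3
t_q=9/4 → seg 0, τ=9/4; S=1+7/6·τ+0·τ²+-5/54·τ³=329/128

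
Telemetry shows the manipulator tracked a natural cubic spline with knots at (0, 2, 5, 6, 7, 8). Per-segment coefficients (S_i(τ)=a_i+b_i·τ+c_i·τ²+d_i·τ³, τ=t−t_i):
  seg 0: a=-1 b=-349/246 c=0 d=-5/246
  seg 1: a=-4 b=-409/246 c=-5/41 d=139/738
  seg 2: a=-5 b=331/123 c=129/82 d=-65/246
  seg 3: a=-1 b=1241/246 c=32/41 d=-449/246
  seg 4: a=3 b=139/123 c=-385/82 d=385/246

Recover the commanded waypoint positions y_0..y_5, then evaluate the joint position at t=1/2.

y_0 = S_0(0) = a_0 = -1
y_1 = S_1(0) = a_1 = -4
y_2 = S_2(0) = a_2 = -5
y_3 = S_3(0) = a_3 = -1
y_4 = S_4(0) = a_4 = 3
y_5 = S_4(1) = 1
t_q=1/2 is in segment 0 (τ=1/2); S_0(τ)=-1123/656

y_0=-1 y_1=-4 y_2=-5 y_3=-1 y_4=3 y_5=1
S(1/2) = -1123/656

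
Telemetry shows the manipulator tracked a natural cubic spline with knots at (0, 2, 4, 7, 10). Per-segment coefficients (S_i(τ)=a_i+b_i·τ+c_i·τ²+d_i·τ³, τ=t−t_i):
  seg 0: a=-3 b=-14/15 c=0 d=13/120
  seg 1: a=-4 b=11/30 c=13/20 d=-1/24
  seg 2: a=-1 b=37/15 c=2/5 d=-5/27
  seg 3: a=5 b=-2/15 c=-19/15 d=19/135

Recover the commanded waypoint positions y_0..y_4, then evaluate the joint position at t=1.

y_0=-3 y_1=-4 y_2=-1 y_3=5 y_4=-3
S(1) = -153/40

y_0 = S_0(0) = a_0 = -3
y_1 = S_1(0) = a_1 = -4
y_2 = S_2(0) = a_2 = -1
y_3 = S_3(0) = a_3 = 5
y_4 = S_3(3) = -3
t_q=1 is in segment 0 (τ=1); S_0(τ)=-153/40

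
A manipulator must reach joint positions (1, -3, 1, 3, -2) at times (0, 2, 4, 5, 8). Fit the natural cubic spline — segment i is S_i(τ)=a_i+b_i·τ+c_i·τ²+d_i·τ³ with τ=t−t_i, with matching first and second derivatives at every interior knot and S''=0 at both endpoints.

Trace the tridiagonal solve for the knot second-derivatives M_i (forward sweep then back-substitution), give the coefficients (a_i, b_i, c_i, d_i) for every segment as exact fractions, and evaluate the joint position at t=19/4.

  seg 0: a=1 b=-787/258 c=0 d=271/1032
  seg 1: a=-3 b=13/129 c=271/172 d=-323/1032
  seg 2: a=1 b=683/258 c=-13/43 d=-89/258
  seg 3: a=3 b=130/129 c=-115/86 d=115/774
S(19/4) = 14695/5504

Δ: Δ0=-2, Δ1=2, Δ2=2, Δ3=-5/3
row 1: diag=8, rhs=24; c'=1/4, d'=3
row 2: denom=6−2·1/4=11/2; d'=(0−2·3)/(11/2)=-12/11
row 3: denom=8−1·2/11=86/11; d'=(-22−1·-12/11)/(86/11)=-115/43
back: M3=-115/43
back: M2=-12/11−2/11·-115/43=-26/43
back: M1=3−1/4·-26/43=271/86
M: M0=0, M1=271/86, M2=-26/43, M3=-115/43, M4=0
seg 0: a=1, c=M0/2=0, d=(M1−M0)/(6·2)=271/1032, b=Δ0−h0·(2M0+M1)/6=-787/258
seg 1: a=-3, c=M1/2=271/172, d=(M2−M1)/(6·2)=-323/1032, b=Δ1−h1·(2M1+M2)/6=13/129
seg 2: a=1, c=M2/2=-13/43, d=(M3−M2)/(6·1)=-89/258, b=Δ2−h2·(2M2+M3)/6=683/258
seg 3: a=3, c=M3/2=-115/86, d=(M4−M3)/(6·3)=115/774, b=Δ3−h3·(2M3+M4)/6=130/129
t_q=19/4 → seg 2, τ=3/4; S=1+683/258·τ+-13/43·τ²+-89/258·τ³=14695/5504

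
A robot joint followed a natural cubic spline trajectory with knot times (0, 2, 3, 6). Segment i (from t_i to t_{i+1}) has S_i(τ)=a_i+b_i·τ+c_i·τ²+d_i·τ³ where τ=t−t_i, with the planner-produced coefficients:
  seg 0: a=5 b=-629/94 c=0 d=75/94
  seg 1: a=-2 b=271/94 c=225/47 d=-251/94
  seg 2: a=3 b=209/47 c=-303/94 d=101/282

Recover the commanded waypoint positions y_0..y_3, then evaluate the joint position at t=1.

y_0 = S_0(0) = a_0 = 5
y_1 = S_1(0) = a_1 = -2
y_2 = S_2(0) = a_2 = 3
y_3 = S_2(3) = -3
t_q=1 is in segment 0 (τ=1); S_0(τ)=-42/47

y_0=5 y_1=-2 y_2=3 y_3=-3
S(1) = -42/47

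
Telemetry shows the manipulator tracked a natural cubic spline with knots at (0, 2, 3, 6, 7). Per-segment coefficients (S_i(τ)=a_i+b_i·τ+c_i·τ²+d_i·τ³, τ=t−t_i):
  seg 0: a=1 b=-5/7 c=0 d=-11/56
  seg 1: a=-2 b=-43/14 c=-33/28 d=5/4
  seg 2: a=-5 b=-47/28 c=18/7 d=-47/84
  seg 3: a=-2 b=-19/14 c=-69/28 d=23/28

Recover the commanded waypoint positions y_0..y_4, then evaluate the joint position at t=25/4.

y_0=1 y_1=-2 y_2=-5 y_3=-2 y_4=-5
S(25/4) = -635/256

y_0 = S_0(0) = a_0 = 1
y_1 = S_1(0) = a_1 = -2
y_2 = S_2(0) = a_2 = -5
y_3 = S_3(0) = a_3 = -2
y_4 = S_3(1) = -5
t_q=25/4 is in segment 3 (τ=1/4); S_3(τ)=-635/256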